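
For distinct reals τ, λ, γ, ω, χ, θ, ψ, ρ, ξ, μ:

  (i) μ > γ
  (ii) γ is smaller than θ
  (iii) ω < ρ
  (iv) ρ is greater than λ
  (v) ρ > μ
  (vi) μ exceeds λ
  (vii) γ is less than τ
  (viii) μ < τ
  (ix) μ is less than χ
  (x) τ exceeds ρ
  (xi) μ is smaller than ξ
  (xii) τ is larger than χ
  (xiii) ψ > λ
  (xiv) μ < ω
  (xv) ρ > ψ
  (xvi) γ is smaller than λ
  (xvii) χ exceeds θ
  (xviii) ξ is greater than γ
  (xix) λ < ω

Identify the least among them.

λ is not least since γ < λ; μ is not least since γ < μ; ψ is not least since λ < ψ; θ is not least since γ < θ; χ is not least since μ < χ; ω is not least since λ < ω; ρ is not least since ψ < ρ; ξ is not least since γ < ξ; τ is not least since χ < τ.
Only γ has nothing below it, so γ is the least.

γ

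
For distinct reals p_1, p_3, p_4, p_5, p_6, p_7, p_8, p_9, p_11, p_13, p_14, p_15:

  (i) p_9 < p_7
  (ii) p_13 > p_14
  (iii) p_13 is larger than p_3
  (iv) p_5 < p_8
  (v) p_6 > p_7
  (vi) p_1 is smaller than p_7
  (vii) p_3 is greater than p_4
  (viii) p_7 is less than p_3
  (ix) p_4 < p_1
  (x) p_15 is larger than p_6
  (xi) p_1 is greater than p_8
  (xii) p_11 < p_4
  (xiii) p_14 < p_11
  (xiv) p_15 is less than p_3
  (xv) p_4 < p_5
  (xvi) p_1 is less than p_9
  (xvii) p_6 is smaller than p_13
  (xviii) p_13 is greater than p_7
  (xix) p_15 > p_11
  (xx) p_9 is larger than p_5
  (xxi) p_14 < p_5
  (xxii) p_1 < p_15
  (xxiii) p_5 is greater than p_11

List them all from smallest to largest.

p_14 < p_11 < p_4 < p_5 < p_8 < p_1 < p_9 < p_7 < p_6 < p_15 < p_3 < p_13

The consecutive links are each given: p_14 < p_11; p_11 < p_4; p_4 < p_5; p_5 < p_8; p_8 < p_1; p_1 < p_9; p_9 < p_7; p_7 < p_6; p_6 < p_15; p_15 < p_3; p_3 < p_13.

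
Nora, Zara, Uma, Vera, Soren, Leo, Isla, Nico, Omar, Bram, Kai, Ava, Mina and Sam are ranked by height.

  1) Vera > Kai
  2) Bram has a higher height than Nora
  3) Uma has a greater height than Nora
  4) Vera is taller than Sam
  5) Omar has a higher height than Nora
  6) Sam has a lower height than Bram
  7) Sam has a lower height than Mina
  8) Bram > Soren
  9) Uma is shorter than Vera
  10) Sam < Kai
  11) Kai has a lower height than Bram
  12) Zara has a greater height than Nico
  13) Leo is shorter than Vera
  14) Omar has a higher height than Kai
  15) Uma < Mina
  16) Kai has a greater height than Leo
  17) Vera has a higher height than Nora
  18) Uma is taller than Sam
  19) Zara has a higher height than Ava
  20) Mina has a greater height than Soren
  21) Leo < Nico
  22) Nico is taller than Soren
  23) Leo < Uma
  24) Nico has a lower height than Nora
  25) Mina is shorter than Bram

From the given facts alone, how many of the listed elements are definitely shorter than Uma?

5

From Uma the given relations immediately reach Leo, Sam, Nora.
From those, Nico — 4 in total.
From those, Soren — 5 in total.
No other element is forced below Uma by the given relations, so the count is 5.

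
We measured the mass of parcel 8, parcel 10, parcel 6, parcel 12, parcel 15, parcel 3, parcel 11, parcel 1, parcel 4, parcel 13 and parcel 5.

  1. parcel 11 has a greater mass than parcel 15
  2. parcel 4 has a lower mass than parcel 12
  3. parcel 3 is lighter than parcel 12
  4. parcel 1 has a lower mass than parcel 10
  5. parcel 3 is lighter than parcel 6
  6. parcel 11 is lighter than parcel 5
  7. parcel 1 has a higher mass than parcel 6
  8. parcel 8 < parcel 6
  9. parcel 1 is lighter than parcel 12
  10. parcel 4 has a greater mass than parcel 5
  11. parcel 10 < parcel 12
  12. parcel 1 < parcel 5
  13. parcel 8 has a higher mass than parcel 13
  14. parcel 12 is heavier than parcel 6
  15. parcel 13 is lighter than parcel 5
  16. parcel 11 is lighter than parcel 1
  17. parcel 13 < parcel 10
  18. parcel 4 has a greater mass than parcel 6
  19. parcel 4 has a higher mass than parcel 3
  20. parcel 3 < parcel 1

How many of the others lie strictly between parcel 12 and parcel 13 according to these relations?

6

The relations place parcel 13 below parcel 12. An element lies strictly between them when it is forced above parcel 13 and also forced below parcel 12.
Above parcel 13: {parcel 8, parcel 6, parcel 1, parcel 5, parcel 10, parcel 4}. Below parcel 12: {parcel 15, parcel 8, parcel 11, parcel 3, parcel 6, parcel 1, parcel 5, parcel 10, parcel 4}.
Intersection: {parcel 8, parcel 6, parcel 1, parcel 5, parcel 10, parcel 4} — 6.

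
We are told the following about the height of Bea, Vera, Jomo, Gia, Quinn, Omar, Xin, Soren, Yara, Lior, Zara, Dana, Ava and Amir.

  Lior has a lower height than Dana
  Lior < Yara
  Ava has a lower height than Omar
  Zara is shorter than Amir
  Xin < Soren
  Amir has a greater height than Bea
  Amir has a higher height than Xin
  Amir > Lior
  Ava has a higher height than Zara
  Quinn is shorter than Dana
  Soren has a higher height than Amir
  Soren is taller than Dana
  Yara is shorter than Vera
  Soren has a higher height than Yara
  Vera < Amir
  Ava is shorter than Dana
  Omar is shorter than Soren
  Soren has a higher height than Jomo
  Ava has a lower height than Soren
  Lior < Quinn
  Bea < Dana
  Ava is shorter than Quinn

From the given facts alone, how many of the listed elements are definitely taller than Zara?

6

From Zara the given relations immediately reach Ava, Amir.
From those, Quinn, Dana, Omar, Soren — 6 in total.
Nothing else is reachable above Zara; 6 in all.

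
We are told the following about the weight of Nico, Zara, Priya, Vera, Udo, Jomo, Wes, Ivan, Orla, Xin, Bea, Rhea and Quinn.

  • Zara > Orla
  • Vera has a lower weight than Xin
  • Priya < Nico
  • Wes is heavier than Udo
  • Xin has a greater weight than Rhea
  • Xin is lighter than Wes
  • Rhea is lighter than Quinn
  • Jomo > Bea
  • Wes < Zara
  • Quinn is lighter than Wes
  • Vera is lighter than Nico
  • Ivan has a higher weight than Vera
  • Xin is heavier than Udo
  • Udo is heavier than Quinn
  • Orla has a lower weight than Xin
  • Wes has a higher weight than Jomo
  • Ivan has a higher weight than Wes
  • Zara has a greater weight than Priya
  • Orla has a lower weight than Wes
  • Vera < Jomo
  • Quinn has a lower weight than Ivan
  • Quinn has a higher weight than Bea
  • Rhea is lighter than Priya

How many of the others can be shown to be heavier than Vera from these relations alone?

From Vera the given relations immediately reach Jomo, Xin, Ivan, Nico.
From those, Wes — 5 in total.
From those, Zara — 6 in total.
Nothing else is reachable above Vera; 6 in all.

6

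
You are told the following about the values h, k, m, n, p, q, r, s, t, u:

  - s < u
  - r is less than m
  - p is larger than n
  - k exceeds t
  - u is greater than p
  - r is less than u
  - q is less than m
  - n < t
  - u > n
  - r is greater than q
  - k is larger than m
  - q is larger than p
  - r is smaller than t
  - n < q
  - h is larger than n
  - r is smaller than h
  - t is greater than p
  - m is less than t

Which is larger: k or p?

k

p < q and q < r give p < r.
With r < m: p < q < r < m.
With m < t: p < q < r < m < t.
Then t < k extends the chain to k.
So p < k; k is the larger of the two.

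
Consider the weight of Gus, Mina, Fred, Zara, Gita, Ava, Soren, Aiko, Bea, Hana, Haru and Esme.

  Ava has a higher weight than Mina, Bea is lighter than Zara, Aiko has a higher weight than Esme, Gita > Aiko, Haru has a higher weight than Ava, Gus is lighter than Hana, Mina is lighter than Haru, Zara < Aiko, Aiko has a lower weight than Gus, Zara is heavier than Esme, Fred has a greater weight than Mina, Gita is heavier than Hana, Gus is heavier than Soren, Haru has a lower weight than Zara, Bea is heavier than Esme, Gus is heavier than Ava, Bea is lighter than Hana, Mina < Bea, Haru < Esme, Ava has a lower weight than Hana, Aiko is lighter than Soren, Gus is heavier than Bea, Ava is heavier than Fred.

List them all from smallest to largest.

Each adjacent pair is fixed by a given relation: Mina < Fred; Fred < Ava; Ava < Haru; Haru < Esme; Esme < Bea; Bea < Zara; Zara < Aiko; Aiko < Soren; Soren < Gus; Gus < Hana; Hana < Gita. Chaining them end to end gives the full order.

Mina < Fred < Ava < Haru < Esme < Bea < Zara < Aiko < Soren < Gus < Hana < Gita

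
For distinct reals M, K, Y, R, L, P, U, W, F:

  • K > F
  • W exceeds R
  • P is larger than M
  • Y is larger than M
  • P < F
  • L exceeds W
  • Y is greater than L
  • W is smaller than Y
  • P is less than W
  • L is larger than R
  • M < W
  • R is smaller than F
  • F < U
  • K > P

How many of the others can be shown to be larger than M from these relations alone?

7

From M the given relations immediately reach P, W, Y.
From those, L, F, K — 6 in total.
From those, U — 7 in total.
Nothing else is reachable above M; 7 in all.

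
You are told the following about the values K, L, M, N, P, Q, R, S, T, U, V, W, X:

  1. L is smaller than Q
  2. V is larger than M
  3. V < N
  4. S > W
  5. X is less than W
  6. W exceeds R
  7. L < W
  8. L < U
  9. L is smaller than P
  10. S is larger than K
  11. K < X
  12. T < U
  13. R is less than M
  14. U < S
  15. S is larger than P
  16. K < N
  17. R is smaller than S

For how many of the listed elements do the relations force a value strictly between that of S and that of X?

1

Chaining upward from X reaches: W.
Chaining downward from S reaches: L, K, T, R, U, W, P.
Strictly between X and S are those in both lists: W — 1 element.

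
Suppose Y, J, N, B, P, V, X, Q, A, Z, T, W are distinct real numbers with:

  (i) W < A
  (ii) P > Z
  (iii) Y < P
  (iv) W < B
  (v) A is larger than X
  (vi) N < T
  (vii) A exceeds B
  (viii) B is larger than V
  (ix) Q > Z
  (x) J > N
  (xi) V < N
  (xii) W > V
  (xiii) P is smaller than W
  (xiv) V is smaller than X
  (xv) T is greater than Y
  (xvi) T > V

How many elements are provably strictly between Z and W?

Chaining upward from Z reaches: P, Q, B, A.
Chaining downward from W reaches: Y, V, P.
Strictly between Z and W are those in both lists: P — 1 element.

1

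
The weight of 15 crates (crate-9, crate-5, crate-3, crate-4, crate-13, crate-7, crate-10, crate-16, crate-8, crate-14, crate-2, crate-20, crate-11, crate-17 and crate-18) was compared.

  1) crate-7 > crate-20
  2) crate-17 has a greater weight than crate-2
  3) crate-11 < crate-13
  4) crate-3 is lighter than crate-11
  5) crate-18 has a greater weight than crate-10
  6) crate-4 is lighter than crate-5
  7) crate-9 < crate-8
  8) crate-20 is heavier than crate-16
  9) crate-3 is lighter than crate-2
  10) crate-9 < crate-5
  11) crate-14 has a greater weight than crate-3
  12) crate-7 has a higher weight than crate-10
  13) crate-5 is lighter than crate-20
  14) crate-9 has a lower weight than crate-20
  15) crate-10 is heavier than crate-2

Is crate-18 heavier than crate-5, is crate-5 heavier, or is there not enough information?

Following every chain through crate-18: below crate-18 we get crate-3, crate-2, crate-10.
crate-5 is not reached, and no chain runs the other way from crate-5 to crate-18.
So the given relations leave the order of crate-18 and crate-5 undetermined.

undetermined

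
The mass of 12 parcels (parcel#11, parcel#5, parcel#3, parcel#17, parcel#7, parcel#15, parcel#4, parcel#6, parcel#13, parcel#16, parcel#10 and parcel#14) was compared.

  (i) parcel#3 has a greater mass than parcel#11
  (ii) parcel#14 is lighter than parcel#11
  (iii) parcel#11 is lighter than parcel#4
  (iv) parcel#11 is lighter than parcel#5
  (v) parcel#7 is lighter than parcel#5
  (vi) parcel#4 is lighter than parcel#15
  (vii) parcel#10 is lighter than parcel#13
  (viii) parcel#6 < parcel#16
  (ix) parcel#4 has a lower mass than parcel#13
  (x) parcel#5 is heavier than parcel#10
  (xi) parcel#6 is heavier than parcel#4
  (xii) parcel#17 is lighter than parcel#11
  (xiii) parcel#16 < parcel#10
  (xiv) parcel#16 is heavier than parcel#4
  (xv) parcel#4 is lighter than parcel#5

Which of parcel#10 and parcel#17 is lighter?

Following the relations from parcel#17: parcel#17 < parcel#11 < parcel#4 < parcel#6 < parcel#16 < parcel#10.
So parcel#17 < parcel#10; parcel#17 is the lighter of the two.

parcel#17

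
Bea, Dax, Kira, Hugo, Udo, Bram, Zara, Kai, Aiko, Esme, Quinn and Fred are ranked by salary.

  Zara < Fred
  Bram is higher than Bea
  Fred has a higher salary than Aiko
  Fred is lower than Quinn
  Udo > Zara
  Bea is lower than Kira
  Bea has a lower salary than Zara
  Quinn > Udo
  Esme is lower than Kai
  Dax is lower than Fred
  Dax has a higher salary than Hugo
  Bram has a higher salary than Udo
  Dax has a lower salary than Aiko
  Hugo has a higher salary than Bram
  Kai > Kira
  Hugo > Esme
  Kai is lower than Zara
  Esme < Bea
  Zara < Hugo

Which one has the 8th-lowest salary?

The consecutive relations fix a unique order: Esme < Bea < Kira < Kai < Zara < Udo < Bram < Hugo < Dax < Aiko < Fred < Quinn.
The 8th smallest is Hugo.

Hugo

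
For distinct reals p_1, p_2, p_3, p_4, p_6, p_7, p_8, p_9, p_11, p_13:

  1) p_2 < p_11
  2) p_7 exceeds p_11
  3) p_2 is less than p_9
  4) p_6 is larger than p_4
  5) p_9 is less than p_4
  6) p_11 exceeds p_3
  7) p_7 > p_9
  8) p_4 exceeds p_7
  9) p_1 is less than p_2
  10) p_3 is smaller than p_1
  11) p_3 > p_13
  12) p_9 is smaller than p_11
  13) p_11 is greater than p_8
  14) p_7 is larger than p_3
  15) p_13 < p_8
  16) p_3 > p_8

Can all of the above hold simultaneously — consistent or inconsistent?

consistent

Every relation is compatible with p_13 < p_8 < p_3 < p_1 < p_2 < p_9 < p_11 < p_7 < p_4 < p_6; the set is consistent.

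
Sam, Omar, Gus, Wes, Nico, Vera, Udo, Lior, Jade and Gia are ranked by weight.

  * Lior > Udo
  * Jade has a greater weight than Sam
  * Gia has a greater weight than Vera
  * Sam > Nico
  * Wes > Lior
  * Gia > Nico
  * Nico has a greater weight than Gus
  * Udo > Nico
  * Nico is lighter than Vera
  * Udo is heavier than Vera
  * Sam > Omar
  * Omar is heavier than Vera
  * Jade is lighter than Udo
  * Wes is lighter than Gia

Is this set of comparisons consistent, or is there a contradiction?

consistent

The single ordering Gus < Nico < Vera < Omar < Sam < Jade < Udo < Lior < Wes < Gia satisfies every listed relation, so no contradiction arises.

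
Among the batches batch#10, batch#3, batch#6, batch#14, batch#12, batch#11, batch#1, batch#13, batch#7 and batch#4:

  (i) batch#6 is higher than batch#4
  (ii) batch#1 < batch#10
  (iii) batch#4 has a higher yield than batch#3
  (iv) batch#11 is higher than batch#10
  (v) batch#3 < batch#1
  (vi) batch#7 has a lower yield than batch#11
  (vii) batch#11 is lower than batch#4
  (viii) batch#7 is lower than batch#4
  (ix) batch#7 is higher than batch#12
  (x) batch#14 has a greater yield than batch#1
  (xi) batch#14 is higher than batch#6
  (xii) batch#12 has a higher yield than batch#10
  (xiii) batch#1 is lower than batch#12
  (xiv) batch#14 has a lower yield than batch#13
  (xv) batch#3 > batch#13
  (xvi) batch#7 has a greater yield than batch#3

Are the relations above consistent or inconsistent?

inconsistent

We have batch#13 < batch#3 stated directly, yet also batch#3 < batch#1 < batch#10 < batch#12 < batch#7 < batch#11 < batch#4 < batch#6 < batch#14 < batch#13 by chaining the others — so batch#3 < batch#13. Contradiction.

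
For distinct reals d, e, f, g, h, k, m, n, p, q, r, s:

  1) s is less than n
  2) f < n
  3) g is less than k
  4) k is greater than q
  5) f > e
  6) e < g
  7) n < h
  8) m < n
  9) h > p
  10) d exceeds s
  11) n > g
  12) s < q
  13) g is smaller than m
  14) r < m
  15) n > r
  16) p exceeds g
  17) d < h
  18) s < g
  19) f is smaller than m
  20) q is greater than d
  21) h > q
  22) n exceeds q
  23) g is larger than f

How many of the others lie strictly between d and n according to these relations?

1

Chaining upward from d reaches: q, k, h.
Chaining downward from n reaches: e, s, f, r, g, q, m.
Strictly between d and n are those in both lists: q — 1 element.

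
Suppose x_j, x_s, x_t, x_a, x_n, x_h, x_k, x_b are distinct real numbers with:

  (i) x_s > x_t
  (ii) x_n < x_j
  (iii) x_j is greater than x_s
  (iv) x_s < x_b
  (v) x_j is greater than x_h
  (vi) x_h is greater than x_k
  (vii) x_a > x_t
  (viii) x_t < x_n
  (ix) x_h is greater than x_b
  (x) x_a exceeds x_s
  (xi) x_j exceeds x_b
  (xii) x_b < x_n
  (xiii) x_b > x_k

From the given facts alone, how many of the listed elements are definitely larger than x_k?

4

Directly above x_k: x_b, x_h.
One step further: x_n, x_j (4 so far).
Nothing else is reachable above x_k; 4 in all.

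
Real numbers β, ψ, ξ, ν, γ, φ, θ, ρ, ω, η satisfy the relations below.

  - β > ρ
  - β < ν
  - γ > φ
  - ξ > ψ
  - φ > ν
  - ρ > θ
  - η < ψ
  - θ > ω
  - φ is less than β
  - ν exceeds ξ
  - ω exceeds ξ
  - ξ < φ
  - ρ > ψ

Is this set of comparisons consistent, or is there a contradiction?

inconsistent

We have φ < β stated directly, yet also β < ν < φ by chaining the others — so β < φ. Contradiction.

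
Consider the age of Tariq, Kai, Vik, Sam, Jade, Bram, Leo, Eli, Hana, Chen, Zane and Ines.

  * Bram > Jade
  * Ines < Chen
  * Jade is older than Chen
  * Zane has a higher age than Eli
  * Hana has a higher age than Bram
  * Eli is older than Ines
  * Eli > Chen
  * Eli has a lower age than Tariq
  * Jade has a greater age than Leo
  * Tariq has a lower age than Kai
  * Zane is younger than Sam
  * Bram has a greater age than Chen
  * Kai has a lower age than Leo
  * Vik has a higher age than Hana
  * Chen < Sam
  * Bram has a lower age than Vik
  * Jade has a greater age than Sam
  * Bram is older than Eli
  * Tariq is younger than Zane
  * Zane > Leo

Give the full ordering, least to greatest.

Ines < Chen < Eli < Tariq < Kai < Leo < Zane < Sam < Jade < Bram < Hana < Vik

The consecutive links are each given: Ines < Chen; Chen < Eli; Eli < Tariq; Tariq < Kai; Kai < Leo; Leo < Zane; Zane < Sam; Sam < Jade; Jade < Bram; Bram < Hana; Hana < Vik.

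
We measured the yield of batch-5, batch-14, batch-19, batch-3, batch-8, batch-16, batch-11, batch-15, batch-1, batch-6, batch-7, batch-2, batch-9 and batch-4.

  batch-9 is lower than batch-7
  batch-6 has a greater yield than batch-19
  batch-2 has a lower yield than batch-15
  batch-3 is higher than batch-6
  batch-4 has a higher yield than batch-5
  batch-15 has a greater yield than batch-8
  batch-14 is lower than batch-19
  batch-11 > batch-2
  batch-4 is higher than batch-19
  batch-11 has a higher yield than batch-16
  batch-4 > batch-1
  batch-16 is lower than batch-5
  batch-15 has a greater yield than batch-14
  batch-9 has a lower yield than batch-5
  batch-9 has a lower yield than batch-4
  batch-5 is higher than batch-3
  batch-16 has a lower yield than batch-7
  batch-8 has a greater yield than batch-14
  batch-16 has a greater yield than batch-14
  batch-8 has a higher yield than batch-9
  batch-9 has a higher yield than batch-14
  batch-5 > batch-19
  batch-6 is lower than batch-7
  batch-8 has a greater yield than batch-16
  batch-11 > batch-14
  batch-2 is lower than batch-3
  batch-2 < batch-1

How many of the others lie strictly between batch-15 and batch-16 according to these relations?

The relations place batch-16 below batch-15. An element lies strictly between them when it is forced above batch-16 and also forced below batch-15.
Above batch-16: {batch-8, batch-5, batch-4, batch-7, batch-11}. Below batch-15: {batch-2, batch-14, batch-9, batch-8}.
Intersection: {batch-8} — 1.

1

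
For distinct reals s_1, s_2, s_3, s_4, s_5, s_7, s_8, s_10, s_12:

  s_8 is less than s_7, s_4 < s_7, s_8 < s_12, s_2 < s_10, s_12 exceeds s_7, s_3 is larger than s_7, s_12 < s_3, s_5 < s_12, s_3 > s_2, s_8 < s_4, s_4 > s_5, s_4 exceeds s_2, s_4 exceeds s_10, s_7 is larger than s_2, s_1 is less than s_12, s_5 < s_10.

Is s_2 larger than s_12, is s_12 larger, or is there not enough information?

s_12

Chaining the given relations: s_2 < s_10 < s_4 < s_7 < s_12.
So s_12 is larger.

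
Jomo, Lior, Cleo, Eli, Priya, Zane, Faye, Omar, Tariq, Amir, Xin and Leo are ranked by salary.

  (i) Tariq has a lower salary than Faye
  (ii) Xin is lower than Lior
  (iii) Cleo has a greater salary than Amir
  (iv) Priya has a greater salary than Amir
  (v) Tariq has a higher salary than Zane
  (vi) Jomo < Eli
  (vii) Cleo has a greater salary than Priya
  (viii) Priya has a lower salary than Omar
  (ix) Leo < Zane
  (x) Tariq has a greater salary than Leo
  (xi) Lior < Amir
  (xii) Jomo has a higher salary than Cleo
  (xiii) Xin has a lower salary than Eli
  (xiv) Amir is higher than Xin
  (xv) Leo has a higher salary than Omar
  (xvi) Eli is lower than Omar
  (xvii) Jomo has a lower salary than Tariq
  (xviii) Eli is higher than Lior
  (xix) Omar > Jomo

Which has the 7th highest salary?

Chaining the given pairs: Xin < Lior < Amir < Priya < Cleo < Jomo < Eli < Omar < Leo < Zane < Tariq < Faye.
The 7th largest is Jomo.

Jomo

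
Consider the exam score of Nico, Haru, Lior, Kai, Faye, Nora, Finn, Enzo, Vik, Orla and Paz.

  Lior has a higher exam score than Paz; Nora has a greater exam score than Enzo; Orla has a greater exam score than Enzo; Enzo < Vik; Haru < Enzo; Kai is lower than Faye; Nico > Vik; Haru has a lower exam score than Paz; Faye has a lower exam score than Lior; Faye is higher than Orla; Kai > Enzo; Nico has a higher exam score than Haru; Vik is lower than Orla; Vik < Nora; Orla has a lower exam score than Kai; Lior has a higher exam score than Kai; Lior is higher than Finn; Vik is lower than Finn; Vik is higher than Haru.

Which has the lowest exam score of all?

Haru

Enzo is not least since Haru < Enzo; Vik is not least since Haru < Vik; Finn is not least since Vik < Finn; Nora is not least since Vik < Nora; Paz is not least since Haru < Paz; Orla is not least since Enzo < Orla; Kai is not least since Orla < Kai; Nico is not least since Haru < Nico; Faye is not least since Kai < Faye; Lior is not least since Finn < Lior.
Only Haru has nothing below it, so Haru is the lowest exam score.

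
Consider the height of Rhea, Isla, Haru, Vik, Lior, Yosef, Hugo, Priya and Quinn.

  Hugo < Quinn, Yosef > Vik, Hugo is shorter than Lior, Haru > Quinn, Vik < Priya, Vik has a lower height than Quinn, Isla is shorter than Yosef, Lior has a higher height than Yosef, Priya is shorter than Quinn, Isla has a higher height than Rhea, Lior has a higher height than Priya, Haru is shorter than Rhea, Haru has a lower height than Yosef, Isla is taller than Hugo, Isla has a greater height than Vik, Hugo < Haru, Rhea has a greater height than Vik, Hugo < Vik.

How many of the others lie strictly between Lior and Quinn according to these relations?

4

Chaining upward from Quinn reaches: Haru, Rhea, Isla, Yosef.
Chaining downward from Lior reaches: Hugo, Vik, Priya, Haru, Rhea, Isla, Yosef.
Strictly between Quinn and Lior are those in both lists: Haru, Rhea, Isla, Yosef — 4 elements.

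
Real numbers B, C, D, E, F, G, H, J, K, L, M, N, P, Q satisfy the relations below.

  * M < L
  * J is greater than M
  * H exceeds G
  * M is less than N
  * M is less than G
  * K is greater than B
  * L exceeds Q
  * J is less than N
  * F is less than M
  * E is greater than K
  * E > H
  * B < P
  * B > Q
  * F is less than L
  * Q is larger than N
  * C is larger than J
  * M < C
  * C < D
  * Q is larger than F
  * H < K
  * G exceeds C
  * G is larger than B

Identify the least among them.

M is not least since F < M; J is not least since M < J; N is not least since M < N; Q is not least since N < Q; C is not least since J < C; L is not least since Q < L; B is not least since Q < B; G is not least since M < G; P is not least since B < P; D is not least since C < D; H is not least since G < H; K is not least since B < K; E is not least since K < E.
Only F has nothing below it, so F is the least.

F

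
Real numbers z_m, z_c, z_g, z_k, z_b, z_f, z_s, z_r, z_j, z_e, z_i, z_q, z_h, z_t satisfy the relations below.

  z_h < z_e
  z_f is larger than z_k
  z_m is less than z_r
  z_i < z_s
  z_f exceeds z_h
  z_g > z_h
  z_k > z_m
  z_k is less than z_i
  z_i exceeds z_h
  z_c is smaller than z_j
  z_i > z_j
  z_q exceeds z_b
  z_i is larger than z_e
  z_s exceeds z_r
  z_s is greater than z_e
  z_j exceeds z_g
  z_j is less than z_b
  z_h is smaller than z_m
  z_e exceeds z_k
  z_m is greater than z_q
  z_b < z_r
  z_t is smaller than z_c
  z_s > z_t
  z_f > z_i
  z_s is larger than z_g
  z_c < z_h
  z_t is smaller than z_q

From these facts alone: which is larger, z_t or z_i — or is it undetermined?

z_i

z_t < z_c and z_c < z_h give z_t < z_h.
Then z_h < z_g extends the chain to z_g.
With z_g < z_j: z_t < z_c < z_h < z_g < z_j.
Then z_j < z_b extends the chain to z_b.
Then z_b < z_q extends the chain to z_q.
With z_q < z_m: z_t < z_c < z_h < z_g < z_j < z_b < z_q < z_m.
With z_m < z_k: z_t < z_c < z_h < z_g < z_j < z_b < z_q < z_m < z_k.
Then z_k < z_e extends the chain to z_e.
Then z_e < z_i extends the chain to z_i.
So z_i is larger.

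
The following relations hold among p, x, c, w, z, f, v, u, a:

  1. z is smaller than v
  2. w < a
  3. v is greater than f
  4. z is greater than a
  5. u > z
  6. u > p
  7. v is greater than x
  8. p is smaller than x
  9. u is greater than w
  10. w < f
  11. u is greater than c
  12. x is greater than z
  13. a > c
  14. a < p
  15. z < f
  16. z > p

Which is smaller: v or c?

c

Link the given pairs in sequence: c < a; a < p; p < z; z < x; x < v.
Together: c < a < p < z < x < v.
So c < v; c is the smaller of the two.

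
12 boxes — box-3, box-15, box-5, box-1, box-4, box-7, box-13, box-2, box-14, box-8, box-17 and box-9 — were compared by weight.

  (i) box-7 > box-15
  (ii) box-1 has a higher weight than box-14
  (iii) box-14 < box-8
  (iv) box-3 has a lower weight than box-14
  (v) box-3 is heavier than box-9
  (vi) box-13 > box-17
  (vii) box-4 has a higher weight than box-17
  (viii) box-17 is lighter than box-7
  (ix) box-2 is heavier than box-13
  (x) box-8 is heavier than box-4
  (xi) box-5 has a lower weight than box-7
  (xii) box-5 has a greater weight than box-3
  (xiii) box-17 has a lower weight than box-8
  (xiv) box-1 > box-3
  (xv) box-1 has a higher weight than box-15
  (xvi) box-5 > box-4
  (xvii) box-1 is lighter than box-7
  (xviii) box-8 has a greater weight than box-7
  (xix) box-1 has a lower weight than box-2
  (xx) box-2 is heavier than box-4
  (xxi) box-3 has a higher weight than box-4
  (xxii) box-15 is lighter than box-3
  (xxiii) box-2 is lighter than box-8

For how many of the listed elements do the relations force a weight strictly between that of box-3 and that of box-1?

Chaining upward from box-3 reaches: box-14, box-5, box-7, box-2, box-8.
Chaining downward from box-1 reaches: box-17, box-15, box-9, box-4, box-14.
Strictly between box-3 and box-1 are those in both lists: box-14 — 1 element.

1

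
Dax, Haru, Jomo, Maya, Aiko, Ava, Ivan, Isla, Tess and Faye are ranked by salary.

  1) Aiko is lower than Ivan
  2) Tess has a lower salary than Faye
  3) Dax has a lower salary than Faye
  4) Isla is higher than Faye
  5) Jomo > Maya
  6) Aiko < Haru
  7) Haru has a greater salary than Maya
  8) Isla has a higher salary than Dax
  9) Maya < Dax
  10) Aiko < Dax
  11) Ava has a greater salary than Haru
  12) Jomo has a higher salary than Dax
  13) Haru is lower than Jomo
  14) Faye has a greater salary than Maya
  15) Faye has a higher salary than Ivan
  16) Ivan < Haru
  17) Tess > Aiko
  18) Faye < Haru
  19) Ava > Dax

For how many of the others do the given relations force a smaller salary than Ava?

7

The elements the relations force below Ava are Maya, Aiko, Dax, Ivan, Tess, Faye, Haru — no chain reaches any other.
That is 7.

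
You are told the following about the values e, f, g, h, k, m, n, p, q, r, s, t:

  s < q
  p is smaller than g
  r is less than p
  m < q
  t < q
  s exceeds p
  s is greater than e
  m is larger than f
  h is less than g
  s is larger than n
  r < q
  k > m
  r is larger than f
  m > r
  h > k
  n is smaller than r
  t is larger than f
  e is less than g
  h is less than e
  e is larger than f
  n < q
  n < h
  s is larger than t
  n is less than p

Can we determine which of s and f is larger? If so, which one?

s

Following the relations from f: f < r < m < k < h < e < s.
So s is larger.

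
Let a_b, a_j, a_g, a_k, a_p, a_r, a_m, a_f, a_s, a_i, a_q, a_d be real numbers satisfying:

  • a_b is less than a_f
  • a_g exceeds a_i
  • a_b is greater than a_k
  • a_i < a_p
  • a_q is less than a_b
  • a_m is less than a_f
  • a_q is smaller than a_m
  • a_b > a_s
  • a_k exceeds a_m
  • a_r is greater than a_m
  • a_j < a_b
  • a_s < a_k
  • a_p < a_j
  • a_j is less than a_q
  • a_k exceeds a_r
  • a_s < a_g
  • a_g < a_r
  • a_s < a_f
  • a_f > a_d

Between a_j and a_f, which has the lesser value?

Chaining the given relations: a_j < a_q < a_m < a_k < a_b < a_f.
So a_j < a_f; a_j is the smaller of the two.

a_j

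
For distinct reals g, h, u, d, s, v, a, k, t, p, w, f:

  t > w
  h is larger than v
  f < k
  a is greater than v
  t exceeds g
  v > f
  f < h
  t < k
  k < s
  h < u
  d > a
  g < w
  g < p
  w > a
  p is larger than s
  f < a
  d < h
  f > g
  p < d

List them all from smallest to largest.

g < f < v < a < w < t < k < s < p < d < h < u

Nothing is placed below g, so it is least; from there g < f; f < v; v < a; a < w; w < t; t < k; k < s; s < p; p < d; d < h; h < u, each given directly.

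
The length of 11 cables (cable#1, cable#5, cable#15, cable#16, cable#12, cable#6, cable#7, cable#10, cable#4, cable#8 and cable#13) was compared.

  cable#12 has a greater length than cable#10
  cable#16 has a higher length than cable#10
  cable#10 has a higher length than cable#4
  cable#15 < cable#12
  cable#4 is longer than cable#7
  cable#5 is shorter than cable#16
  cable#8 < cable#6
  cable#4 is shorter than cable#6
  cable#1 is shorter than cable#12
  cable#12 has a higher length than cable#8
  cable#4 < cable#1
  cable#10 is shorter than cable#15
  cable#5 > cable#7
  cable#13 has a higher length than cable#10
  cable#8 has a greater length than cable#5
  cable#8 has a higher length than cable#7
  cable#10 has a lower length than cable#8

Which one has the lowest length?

cable#7

Chaining upward from cable#7: directly above it, cable#4, cable#5, cable#8; then cable#10, cable#1, cable#16, cable#12, cable#6; then cable#15, cable#13.
That covers every other element, and nothing is given below cable#7, so cable#7 is the lowest length.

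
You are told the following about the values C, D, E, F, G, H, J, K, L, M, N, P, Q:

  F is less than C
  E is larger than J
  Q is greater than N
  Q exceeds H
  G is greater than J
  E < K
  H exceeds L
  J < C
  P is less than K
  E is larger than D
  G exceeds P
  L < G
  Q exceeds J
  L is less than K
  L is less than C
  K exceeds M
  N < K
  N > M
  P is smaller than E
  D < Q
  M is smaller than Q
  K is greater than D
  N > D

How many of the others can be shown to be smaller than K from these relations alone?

The elements the relations force below K are M, D, N, J, L, P, E — no chain reaches any other.
That is 7.

7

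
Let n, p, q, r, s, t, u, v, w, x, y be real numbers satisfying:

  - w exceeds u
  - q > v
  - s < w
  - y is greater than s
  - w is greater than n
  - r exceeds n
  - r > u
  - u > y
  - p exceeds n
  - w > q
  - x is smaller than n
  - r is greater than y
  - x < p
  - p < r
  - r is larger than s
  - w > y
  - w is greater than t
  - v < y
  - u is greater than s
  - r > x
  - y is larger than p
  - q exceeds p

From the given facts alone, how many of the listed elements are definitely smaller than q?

4

The elements the relations force below q are v, x, n, p — no chain reaches any other.
That is 4.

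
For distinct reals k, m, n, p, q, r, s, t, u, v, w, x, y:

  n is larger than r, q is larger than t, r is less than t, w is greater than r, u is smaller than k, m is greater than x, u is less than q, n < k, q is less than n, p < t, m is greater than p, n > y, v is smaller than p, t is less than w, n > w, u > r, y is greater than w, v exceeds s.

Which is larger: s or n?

Chaining the given relations: s < v < p < t < w < n.
So s < n; n is the larger of the two.

n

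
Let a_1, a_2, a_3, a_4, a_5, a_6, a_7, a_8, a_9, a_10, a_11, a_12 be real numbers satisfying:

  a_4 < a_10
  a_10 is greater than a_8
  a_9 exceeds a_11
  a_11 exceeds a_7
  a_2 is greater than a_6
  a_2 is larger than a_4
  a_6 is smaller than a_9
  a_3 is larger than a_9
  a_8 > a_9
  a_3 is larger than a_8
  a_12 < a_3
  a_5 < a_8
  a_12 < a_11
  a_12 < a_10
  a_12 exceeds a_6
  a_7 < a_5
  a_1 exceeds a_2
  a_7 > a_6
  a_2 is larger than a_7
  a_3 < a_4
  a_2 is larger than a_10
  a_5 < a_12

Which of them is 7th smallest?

Piecing the relations together gives one ordering: a_6 < a_7 < a_5 < a_12 < a_11 < a_9 < a_8 < a_3 < a_4 < a_10 < a_2 < a_1.
Counting 7 from the smallest end gives a_8.

a_8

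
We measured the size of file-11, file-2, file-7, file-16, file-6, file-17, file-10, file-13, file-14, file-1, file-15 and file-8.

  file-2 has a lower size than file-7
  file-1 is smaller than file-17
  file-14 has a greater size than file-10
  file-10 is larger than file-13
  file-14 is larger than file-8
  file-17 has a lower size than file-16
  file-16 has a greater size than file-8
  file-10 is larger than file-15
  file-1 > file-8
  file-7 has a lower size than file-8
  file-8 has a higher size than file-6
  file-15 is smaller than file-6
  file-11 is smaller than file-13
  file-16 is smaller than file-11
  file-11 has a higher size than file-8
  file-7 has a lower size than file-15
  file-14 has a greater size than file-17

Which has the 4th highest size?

file-11

Chaining the given pairs: file-2 < file-7 < file-15 < file-6 < file-8 < file-1 < file-17 < file-16 < file-11 < file-13 < file-10 < file-14.
The 4th largest is file-11.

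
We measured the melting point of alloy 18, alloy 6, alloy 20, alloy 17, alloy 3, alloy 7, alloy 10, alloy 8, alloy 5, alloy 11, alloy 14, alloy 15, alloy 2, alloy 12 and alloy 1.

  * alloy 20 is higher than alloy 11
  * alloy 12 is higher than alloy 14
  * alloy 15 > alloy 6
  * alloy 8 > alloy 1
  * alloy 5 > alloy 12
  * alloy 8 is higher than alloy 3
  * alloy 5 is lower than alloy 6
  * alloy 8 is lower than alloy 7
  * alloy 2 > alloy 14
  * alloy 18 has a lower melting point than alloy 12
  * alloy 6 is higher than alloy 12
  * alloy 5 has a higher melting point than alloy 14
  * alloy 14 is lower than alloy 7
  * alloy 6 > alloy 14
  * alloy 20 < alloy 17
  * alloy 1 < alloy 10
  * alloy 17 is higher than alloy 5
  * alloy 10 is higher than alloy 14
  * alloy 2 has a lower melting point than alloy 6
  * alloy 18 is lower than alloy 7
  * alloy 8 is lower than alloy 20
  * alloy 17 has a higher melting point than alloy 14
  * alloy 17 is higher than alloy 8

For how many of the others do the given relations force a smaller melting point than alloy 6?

5

Directly below alloy 6: alloy 14, alloy 12, alloy 2, alloy 5.
One step further: alloy 18 (5 so far).
No other element is forced below alloy 6 by the given relations, so the count is 5.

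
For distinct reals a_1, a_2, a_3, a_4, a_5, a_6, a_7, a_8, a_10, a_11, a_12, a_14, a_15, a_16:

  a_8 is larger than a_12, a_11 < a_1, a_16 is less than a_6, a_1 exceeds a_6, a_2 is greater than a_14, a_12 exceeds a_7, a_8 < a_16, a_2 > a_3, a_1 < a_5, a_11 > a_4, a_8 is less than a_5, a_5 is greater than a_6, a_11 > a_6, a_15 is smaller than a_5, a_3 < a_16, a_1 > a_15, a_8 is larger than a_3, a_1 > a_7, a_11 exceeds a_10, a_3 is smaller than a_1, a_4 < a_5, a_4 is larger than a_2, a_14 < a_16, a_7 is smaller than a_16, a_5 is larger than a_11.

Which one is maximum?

Chaining downward from a_5: directly below it, a_8, a_6, a_4, a_11, a_15, a_1; then a_7, a_10, a_3, a_12, a_16, a_2; then a_14.
That covers every other element, and nothing is given above a_5, so a_5 is the maximum.

a_5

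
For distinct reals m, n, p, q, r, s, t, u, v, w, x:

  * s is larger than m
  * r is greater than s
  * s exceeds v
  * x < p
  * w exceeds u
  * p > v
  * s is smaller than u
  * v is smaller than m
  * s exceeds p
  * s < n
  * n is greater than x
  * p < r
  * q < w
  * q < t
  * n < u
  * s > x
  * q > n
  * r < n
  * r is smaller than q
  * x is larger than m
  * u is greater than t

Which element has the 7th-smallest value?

Piecing the relations together gives one ordering: v < m < x < p < s < r < n < q < t < u < w.
Counting 7 from the smallest end gives n.

n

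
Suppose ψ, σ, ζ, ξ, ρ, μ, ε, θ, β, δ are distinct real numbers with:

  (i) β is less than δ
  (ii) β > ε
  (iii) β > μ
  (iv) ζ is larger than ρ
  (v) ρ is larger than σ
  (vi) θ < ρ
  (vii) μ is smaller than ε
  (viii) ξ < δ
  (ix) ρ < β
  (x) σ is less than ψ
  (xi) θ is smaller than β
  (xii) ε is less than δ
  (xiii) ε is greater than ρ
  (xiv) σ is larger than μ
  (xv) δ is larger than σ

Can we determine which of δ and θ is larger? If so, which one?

Following the relations from θ: θ < ρ < ε < β < δ.
So δ is larger.

δ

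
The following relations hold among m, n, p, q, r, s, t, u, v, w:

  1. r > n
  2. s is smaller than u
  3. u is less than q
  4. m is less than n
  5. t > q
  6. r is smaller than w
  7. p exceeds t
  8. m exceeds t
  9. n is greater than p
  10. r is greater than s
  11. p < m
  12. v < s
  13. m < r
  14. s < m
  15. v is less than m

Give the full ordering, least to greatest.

v < s < u < q < t < p < m < n < r < w

The consecutive links are each given: v < s; s < u; u < q; q < t; t < p; p < m; m < n; n < r; r < w.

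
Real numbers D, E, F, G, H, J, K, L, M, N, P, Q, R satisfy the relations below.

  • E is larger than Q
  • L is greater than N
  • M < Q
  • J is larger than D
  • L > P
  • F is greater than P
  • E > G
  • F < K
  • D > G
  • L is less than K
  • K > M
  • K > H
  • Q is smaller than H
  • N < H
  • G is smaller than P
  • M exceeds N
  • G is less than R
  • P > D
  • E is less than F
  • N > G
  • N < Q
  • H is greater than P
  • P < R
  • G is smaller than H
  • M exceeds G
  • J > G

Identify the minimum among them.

Chaining upward from G: directly above it, N, M, D, P, E, J, H, R; then Q, L, F, K.
That covers every other element, and nothing is given below G, so G is the minimum.

G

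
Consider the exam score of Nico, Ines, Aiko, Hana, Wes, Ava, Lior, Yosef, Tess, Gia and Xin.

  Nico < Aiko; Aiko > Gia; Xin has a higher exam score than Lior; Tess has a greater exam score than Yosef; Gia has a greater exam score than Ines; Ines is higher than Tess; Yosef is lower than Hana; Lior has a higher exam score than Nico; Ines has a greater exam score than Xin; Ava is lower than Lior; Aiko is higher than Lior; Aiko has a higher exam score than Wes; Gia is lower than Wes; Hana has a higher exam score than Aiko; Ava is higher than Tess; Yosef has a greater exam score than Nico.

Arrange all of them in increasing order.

Each adjacent pair is fixed by a given relation: Nico < Yosef; Yosef < Tess; Tess < Ava; Ava < Lior; Lior < Xin; Xin < Ines; Ines < Gia; Gia < Wes; Wes < Aiko; Aiko < Hana. Chaining them end to end gives the full order.

Nico < Yosef < Tess < Ava < Lior < Xin < Ines < Gia < Wes < Aiko < Hana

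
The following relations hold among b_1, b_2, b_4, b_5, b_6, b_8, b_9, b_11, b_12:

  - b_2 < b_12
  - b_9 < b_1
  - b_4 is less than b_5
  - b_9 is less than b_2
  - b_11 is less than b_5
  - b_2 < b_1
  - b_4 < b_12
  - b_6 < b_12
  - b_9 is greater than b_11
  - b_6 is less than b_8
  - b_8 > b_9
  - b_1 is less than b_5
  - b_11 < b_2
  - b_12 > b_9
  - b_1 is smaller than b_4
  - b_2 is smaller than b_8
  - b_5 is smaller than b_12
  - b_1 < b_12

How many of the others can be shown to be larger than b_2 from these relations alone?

The elements the relations force above b_2 are b_1, b_4, b_8, b_5, b_12 — no chain reaches any other.
That is 5.

5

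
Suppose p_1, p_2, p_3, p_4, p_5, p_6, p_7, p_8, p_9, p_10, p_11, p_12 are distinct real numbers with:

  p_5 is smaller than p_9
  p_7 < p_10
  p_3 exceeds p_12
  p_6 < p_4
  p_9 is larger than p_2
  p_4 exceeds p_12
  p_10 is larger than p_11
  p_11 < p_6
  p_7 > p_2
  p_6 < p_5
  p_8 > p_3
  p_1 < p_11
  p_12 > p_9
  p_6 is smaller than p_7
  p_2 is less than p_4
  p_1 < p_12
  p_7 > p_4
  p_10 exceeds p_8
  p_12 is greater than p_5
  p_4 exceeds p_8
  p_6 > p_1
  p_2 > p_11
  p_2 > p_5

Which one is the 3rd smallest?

The consecutive relations fix a unique order: p_1 < p_11 < p_6 < p_5 < p_2 < p_9 < p_12 < p_3 < p_8 < p_4 < p_7 < p_10.
Counting 3 from the smallest end gives p_6.

p_6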